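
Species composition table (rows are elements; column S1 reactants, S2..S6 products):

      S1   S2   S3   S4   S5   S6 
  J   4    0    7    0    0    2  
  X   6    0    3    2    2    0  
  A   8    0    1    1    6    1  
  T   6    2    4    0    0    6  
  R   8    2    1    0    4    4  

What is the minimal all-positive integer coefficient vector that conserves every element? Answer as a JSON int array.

J: 4·4 = 16 | 5·0+2·7+5·0+4·0+1·2 = 16
X: 4·6 = 24 | 5·0+2·3+5·2+4·2+1·0 = 24
A: 4·8 = 32 | 5·0+2·1+5·1+4·6+1·1 = 32
T: 4·6 = 24 | 5·2+2·4+5·0+4·0+1·6 = 24
R: 4·8 = 32 | 5·2+2·1+5·0+4·4+1·4 = 32
gcd(4,5,2,5,4,1) = 1

Coefficients: [4, 5, 2, 5, 4, 1]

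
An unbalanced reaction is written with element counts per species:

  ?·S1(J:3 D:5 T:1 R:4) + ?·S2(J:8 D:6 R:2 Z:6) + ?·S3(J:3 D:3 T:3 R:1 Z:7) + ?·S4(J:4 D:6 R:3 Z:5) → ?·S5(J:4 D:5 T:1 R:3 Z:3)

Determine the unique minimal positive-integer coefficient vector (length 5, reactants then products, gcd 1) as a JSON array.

Coefficients: [3, 1, 1, 1, 6]

J: 3·3+1·8+1·3+1·4 = 24 | 6·4 = 24
D: 3·5+1·6+1·3+1·6 = 30 | 6·5 = 30
T: 3·1+1·0+1·3+1·0 = 6 | 6·1 = 6
R: 3·4+1·2+1·1+1·3 = 18 | 6·3 = 18
Z: 3·0+1·6+1·7+1·5 = 18 | 6·3 = 18
gcd(3,1,1,1,6) = 1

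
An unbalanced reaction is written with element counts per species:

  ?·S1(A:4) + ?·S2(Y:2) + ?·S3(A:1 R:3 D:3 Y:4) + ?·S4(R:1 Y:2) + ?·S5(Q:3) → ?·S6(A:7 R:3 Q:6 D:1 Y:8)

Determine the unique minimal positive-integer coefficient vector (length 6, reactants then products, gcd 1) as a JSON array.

Coefficients: [5, 4, 1, 6, 6, 3]

A: 5·4+4·0+1·1+6·0+6·0 = 21 | 3·7 = 21
R: 5·0+4·0+1·3+6·1+6·0 = 9 | 3·3 = 9
Q: 5·0+4·0+1·0+6·0+6·3 = 18 | 3·6 = 18
D: 5·0+4·0+1·3+6·0+6·0 = 3 | 3·1 = 3
Y: 5·0+4·2+1·4+6·2+6·0 = 24 | 3·8 = 24
gcd(5,4,1,6,6,3) = 1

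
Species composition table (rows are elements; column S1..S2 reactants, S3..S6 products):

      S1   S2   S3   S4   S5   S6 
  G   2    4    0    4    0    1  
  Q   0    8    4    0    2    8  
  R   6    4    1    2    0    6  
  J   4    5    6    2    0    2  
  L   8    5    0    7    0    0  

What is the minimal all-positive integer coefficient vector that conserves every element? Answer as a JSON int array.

Coefficients: [1, 4, 2, 4, 4, 2]

G: 1·2+4·4 = 18 | 2·0+4·4+4·0+2·1 = 18
Q: 1·0+4·8 = 32 | 2·4+4·0+4·2+2·8 = 32
R: 1·6+4·4 = 22 | 2·1+4·2+4·0+2·6 = 22
J: 1·4+4·5 = 24 | 2·6+4·2+4·0+2·2 = 24
L: 1·8+4·5 = 28 | 2·0+4·7+4·0+2·0 = 28
gcd(1,4,2,4,4,2) = 1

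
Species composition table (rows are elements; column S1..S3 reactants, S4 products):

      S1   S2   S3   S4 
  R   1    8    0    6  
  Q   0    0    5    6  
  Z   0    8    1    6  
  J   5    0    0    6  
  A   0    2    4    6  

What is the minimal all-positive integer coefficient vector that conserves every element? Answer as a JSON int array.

R: 6·1+3·8+6·0 = 30 | 5·6 = 30
Q: 6·0+3·0+6·5 = 30 | 5·6 = 30
Z: 6·0+3·8+6·1 = 30 | 5·6 = 30
J: 6·5+3·0+6·0 = 30 | 5·6 = 30
A: 6·0+3·2+6·4 = 30 | 5·6 = 30
gcd(6,3,6,5) = 1

Coefficients: [6, 3, 6, 5]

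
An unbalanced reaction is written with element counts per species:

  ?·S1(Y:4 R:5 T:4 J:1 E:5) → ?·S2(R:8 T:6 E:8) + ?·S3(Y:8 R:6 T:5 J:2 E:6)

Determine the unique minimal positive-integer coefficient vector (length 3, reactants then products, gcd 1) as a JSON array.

Coefficients: [4, 1, 2]

Y: 4·4 = 16 | 1·0+2·8 = 16
R: 4·5 = 20 | 1·8+2·6 = 20
T: 4·4 = 16 | 1·6+2·5 = 16
J: 4·1 = 4 | 1·0+2·2 = 4
E: 4·5 = 20 | 1·8+2·6 = 20
gcd(4,1,2) = 1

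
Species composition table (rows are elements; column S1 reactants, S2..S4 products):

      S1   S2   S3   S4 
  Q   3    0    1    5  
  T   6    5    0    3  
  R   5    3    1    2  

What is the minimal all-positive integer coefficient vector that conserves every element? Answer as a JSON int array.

Q: 3·3 = 9 | 3·0+4·1+1·5 = 9
T: 3·6 = 18 | 3·5+4·0+1·3 = 18
R: 3·5 = 15 | 3·3+4·1+1·2 = 15
gcd(3,3,4,1) = 1

Coefficients: [3, 3, 4, 1]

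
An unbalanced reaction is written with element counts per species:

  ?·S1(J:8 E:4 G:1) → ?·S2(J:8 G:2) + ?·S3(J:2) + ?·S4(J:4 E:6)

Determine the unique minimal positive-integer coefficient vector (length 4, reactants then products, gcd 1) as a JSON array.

J: 6·8 = 48 | 3·8+4·2+4·4 = 48
E: 6·4 = 24 | 3·0+4·0+4·6 = 24
G: 6·1 = 6 | 3·2+4·0+4·0 = 6
gcd(6,3,4,4) = 1

Coefficients: [6, 3, 4, 4]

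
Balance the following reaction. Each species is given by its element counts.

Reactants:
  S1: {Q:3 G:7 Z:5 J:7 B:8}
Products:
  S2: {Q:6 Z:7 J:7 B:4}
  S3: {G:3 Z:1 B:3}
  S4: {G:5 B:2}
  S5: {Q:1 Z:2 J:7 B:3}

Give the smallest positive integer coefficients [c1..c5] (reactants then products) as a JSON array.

Q: 5·3 = 15 | 2·6+5·0+4·0+3·1 = 15
G: 5·7 = 35 | 2·0+5·3+4·5+3·0 = 35
Z: 5·5 = 25 | 2·7+5·1+4·0+3·2 = 25
J: 5·7 = 35 | 2·7+5·0+4·0+3·7 = 35
B: 5·8 = 40 | 2·4+5·3+4·2+3·3 = 40
gcd(5,2,5,4,3) = 1

Coefficients: [5, 2, 5, 4, 3]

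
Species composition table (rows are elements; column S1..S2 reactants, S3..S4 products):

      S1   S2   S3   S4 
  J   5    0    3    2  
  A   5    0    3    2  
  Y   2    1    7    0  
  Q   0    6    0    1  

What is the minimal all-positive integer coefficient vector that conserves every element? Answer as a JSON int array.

J: 3·5+1·0 = 15 | 1·3+6·2 = 15
A: 3·5+1·0 = 15 | 1·3+6·2 = 15
Y: 3·2+1·1 = 7 | 1·7+6·0 = 7
Q: 3·0+1·6 = 6 | 1·0+6·1 = 6
gcd(3,1,1,6) = 1

Coefficients: [3, 1, 1, 6]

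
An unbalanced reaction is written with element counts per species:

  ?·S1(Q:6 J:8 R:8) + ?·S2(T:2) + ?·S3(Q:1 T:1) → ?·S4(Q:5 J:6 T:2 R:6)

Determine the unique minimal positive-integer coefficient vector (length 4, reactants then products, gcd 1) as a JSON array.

Coefficients: [3, 3, 2, 4]

Q: 3·6+3·0+2·1 = 20 | 4·5 = 20
J: 3·8+3·0+2·0 = 24 | 4·6 = 24
T: 3·0+3·2+2·1 = 8 | 4·2 = 8
R: 3·8+3·0+2·0 = 24 | 4·6 = 24
gcd(3,3,2,4) = 1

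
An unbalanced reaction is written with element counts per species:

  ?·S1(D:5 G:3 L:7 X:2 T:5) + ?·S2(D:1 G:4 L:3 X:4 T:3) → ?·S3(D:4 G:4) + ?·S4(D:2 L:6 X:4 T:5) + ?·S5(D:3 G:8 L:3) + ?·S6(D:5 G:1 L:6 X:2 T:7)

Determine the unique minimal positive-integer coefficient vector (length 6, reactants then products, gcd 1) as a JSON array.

D: 6·5+3·1 = 33 | 1·4+5·2+3·3+2·5 = 33
G: 6·3+3·4 = 30 | 1·4+5·0+3·8+2·1 = 30
L: 6·7+3·3 = 51 | 1·0+5·6+3·3+2·6 = 51
X: 6·2+3·4 = 24 | 1·0+5·4+3·0+2·2 = 24
T: 6·5+3·3 = 39 | 1·0+5·5+3·0+2·7 = 39
gcd(6,3,1,5,3,2) = 1

Coefficients: [6, 3, 1, 5, 3, 2]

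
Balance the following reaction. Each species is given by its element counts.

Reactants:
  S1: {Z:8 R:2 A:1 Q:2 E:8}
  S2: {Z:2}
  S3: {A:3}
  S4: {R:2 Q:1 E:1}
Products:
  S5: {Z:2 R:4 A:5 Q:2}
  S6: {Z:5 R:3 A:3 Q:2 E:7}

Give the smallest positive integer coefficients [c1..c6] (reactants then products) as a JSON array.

Coefficients: [1, 3, 5, 6, 2, 2]

Z: 1·8+3·2+5·0+6·0 = 14 | 2·2+2·5 = 14
R: 1·2+3·0+5·0+6·2 = 14 | 2·4+2·3 = 14
A: 1·1+3·0+5·3+6·0 = 16 | 2·5+2·3 = 16
Q: 1·2+3·0+5·0+6·1 = 8 | 2·2+2·2 = 8
E: 1·8+3·0+5·0+6·1 = 14 | 2·0+2·7 = 14
gcd(1,3,5,6,2,2) = 1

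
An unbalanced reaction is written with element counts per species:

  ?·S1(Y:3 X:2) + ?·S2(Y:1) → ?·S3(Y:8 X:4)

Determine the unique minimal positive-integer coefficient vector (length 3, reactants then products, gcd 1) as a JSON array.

Coefficients: [2, 2, 1]

Y: 2·3+2·1 = 8 | 1·8 = 8
X: 2·2+2·0 = 4 | 1·4 = 4
gcd(2,2,1) = 1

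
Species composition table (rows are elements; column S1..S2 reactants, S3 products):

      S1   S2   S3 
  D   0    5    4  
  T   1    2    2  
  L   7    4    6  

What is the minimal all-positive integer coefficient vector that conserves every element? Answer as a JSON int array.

Coefficients: [2, 4, 5]

D: 2·0+4·5 = 20 | 5·4 = 20
T: 2·1+4·2 = 10 | 5·2 = 10
L: 2·7+4·4 = 30 | 5·6 = 30
gcd(2,4,5) = 1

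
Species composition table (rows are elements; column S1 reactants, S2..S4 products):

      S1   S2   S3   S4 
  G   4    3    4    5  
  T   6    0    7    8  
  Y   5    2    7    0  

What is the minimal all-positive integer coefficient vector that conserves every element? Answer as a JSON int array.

Coefficients: [6, 1, 4, 1]

G: 6·4 = 24 | 1·3+4·4+1·5 = 24
T: 6·6 = 36 | 1·0+4·7+1·8 = 36
Y: 6·5 = 30 | 1·2+4·7+1·0 = 30
gcd(6,1,4,1) = 1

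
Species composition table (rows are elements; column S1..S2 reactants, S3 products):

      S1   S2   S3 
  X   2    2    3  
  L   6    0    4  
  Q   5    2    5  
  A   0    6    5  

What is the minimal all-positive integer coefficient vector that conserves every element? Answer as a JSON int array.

X: 4·2+5·2 = 18 | 6·3 = 18
L: 4·6+5·0 = 24 | 6·4 = 24
Q: 4·5+5·2 = 30 | 6·5 = 30
A: 4·0+5·6 = 30 | 6·5 = 30
gcd(4,5,6) = 1

Coefficients: [4, 5, 6]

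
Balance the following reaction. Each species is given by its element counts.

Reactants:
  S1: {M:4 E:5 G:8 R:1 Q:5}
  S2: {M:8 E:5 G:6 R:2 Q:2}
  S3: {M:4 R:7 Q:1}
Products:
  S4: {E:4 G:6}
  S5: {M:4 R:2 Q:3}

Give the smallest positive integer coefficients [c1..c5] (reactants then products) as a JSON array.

Coefficients: [3, 1, 1, 5, 6]

M: 3·4+1·8+1·4 = 24 | 5·0+6·4 = 24
E: 3·5+1·5+1·0 = 20 | 5·4+6·0 = 20
G: 3·8+1·6+1·0 = 30 | 5·6+6·0 = 30
R: 3·1+1·2+1·7 = 12 | 5·0+6·2 = 12
Q: 3·5+1·2+1·1 = 18 | 5·0+6·3 = 18
gcd(3,1,1,5,6) = 1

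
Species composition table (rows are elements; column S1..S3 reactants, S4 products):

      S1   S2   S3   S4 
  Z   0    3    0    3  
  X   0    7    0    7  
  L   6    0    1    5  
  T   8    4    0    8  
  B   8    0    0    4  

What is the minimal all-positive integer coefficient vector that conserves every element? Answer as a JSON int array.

Coefficients: [1, 2, 4, 2]

Z: 1·0+2·3+4·0 = 6 | 2·3 = 6
X: 1·0+2·7+4·0 = 14 | 2·7 = 14
L: 1·6+2·0+4·1 = 10 | 2·5 = 10
T: 1·8+2·4+4·0 = 16 | 2·8 = 16
B: 1·8+2·0+4·0 = 8 | 2·4 = 8
gcd(1,2,4,2) = 1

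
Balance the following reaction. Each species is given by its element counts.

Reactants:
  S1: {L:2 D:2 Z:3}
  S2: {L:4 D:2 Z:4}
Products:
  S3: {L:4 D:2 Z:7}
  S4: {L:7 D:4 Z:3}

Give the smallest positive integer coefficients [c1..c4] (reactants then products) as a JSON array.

Coefficients: [1, 6, 3, 2]

L: 1·2+6·4 = 26 | 3·4+2·7 = 26
D: 1·2+6·2 = 14 | 3·2+2·4 = 14
Z: 1·3+6·4 = 27 | 3·7+2·3 = 27
gcd(1,6,3,2) = 1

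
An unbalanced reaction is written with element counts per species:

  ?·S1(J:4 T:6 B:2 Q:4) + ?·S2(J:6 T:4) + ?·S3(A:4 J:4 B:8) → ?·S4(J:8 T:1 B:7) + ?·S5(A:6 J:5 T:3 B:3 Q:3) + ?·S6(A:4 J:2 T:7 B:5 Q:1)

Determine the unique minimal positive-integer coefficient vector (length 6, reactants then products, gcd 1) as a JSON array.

A: 2·0+3·0+5·4 = 20 | 4·0+2·6+2·4 = 20
J: 2·4+3·6+5·4 = 46 | 4·8+2·5+2·2 = 46
T: 2·6+3·4+5·0 = 24 | 4·1+2·3+2·7 = 24
B: 2·2+3·0+5·8 = 44 | 4·7+2·3+2·5 = 44
Q: 2·4+3·0+5·0 = 8 | 4·0+2·3+2·1 = 8
gcd(2,3,5,4,2,2) = 1

Coefficients: [2, 3, 5, 4, 2, 2]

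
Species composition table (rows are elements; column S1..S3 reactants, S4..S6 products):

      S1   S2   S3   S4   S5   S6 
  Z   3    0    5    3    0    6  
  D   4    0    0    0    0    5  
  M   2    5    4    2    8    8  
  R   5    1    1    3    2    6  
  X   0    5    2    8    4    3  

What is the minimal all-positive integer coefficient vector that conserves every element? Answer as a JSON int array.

Coefficients: [5, 6, 3, 2, 2, 4]

Z: 5·3+6·0+3·5 = 30 | 2·3+2·0+4·6 = 30
D: 5·4+6·0+3·0 = 20 | 2·0+2·0+4·5 = 20
M: 5·2+6·5+3·4 = 52 | 2·2+2·8+4·8 = 52
R: 5·5+6·1+3·1 = 34 | 2·3+2·2+4·6 = 34
X: 5·0+6·5+3·2 = 36 | 2·8+2·4+4·3 = 36
gcd(5,6,3,2,2,4) = 1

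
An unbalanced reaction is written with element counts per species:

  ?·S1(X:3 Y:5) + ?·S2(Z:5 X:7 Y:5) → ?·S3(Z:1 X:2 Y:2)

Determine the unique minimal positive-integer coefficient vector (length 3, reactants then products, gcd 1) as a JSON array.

Z: 1·0+1·5 = 5 | 5·1 = 5
X: 1·3+1·7 = 10 | 5·2 = 10
Y: 1·5+1·5 = 10 | 5·2 = 10
gcd(1,1,5) = 1

Coefficients: [1, 1, 5]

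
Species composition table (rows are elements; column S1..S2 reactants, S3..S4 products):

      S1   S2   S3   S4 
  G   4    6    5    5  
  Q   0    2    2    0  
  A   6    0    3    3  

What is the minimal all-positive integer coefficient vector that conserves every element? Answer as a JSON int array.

Coefficients: [1, 1, 1, 1]

G: 1·4+1·6 = 10 | 1·5+1·5 = 10
Q: 1·0+1·2 = 2 | 1·2+1·0 = 2
A: 1·6+1·0 = 6 | 1·3+1·3 = 6
gcd(1,1,1,1) = 1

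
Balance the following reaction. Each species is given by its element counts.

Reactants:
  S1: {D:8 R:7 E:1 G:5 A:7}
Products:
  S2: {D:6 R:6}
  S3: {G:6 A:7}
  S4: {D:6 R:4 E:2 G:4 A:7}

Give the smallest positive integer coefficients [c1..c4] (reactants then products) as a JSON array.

Coefficients: [6, 5, 3, 3]

D: 6·8 = 48 | 5·6+3·0+3·6 = 48
R: 6·7 = 42 | 5·6+3·0+3·4 = 42
E: 6·1 = 6 | 5·0+3·0+3·2 = 6
G: 6·5 = 30 | 5·0+3·6+3·4 = 30
A: 6·7 = 42 | 5·0+3·7+3·7 = 42
gcd(6,5,3,3) = 1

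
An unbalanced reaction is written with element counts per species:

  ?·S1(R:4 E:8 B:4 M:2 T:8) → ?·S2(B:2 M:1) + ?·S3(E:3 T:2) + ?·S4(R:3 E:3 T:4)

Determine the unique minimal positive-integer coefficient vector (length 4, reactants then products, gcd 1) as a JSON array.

Coefficients: [3, 6, 4, 4]

R: 3·4 = 12 | 6·0+4·0+4·3 = 12
E: 3·8 = 24 | 6·0+4·3+4·3 = 24
B: 3·4 = 12 | 6·2+4·0+4·0 = 12
M: 3·2 = 6 | 6·1+4·0+4·0 = 6
T: 3·8 = 24 | 6·0+4·2+4·4 = 24
gcd(3,6,4,4) = 1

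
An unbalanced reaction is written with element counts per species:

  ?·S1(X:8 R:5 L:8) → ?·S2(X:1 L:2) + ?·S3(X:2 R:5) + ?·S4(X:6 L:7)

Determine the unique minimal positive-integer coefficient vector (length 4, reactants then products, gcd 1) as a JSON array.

X: 5·8 = 40 | 6·1+5·2+4·6 = 40
R: 5·5 = 25 | 6·0+5·5+4·0 = 25
L: 5·8 = 40 | 6·2+5·0+4·7 = 40
gcd(5,6,5,4) = 1

Coefficients: [5, 6, 5, 4]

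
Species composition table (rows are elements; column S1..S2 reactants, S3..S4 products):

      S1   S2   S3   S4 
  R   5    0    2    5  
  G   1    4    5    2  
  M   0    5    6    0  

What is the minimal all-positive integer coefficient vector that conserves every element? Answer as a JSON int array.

R: 3·5+6·0 = 15 | 5·2+1·5 = 15
G: 3·1+6·4 = 27 | 5·5+1·2 = 27
M: 3·0+6·5 = 30 | 5·6+1·0 = 30
gcd(3,6,5,1) = 1

Coefficients: [3, 6, 5, 1]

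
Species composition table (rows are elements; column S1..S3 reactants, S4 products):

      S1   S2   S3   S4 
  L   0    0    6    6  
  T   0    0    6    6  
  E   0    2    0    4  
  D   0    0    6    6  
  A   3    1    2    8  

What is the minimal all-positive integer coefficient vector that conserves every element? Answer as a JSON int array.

Coefficients: [4, 6, 3, 3]

L: 4·0+6·0+3·6 = 18 | 3·6 = 18
T: 4·0+6·0+3·6 = 18 | 3·6 = 18
E: 4·0+6·2+3·0 = 12 | 3·4 = 12
D: 4·0+6·0+3·6 = 18 | 3·6 = 18
A: 4·3+6·1+3·2 = 24 | 3·8 = 24
gcd(4,6,3,3) = 1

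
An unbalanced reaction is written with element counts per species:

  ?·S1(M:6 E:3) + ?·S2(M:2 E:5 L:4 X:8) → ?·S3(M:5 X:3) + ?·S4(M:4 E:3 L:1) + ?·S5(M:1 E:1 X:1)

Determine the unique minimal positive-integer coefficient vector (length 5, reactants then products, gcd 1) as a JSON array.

M: 4·6+1·2 = 26 | 1·5+4·4+5·1 = 26
E: 4·3+1·5 = 17 | 1·0+4·3+5·1 = 17
L: 4·0+1·4 = 4 | 1·0+4·1+5·0 = 4
X: 4·0+1·8 = 8 | 1·3+4·0+5·1 = 8
gcd(4,1,1,4,5) = 1

Coefficients: [4, 1, 1, 4, 5]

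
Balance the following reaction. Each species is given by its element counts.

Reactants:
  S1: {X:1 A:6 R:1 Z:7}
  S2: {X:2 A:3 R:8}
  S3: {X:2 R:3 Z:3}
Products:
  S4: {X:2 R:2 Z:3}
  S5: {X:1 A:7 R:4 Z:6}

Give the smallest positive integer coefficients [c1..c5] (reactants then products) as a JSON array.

Coefficients: [3, 1, 3, 4, 3]

X: 3·1+1·2+3·2 = 11 | 4·2+3·1 = 11
A: 3·6+1·3+3·0 = 21 | 4·0+3·7 = 21
R: 3·1+1·8+3·3 = 20 | 4·2+3·4 = 20
Z: 3·7+1·0+3·3 = 30 | 4·3+3·6 = 30
gcd(3,1,3,4,3) = 1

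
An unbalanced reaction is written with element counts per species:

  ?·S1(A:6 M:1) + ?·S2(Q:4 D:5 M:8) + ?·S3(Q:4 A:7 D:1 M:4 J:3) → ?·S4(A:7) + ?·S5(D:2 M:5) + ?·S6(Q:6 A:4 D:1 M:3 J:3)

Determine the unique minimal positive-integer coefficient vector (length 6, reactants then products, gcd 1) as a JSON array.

Coefficients: [5, 2, 4, 6, 5, 4]

Q: 5·0+2·4+4·4 = 24 | 6·0+5·0+4·6 = 24
A: 5·6+2·0+4·7 = 58 | 6·7+5·0+4·4 = 58
D: 5·0+2·5+4·1 = 14 | 6·0+5·2+4·1 = 14
M: 5·1+2·8+4·4 = 37 | 6·0+5·5+4·3 = 37
J: 5·0+2·0+4·3 = 12 | 6·0+5·0+4·3 = 12
gcd(5,2,4,6,5,4) = 1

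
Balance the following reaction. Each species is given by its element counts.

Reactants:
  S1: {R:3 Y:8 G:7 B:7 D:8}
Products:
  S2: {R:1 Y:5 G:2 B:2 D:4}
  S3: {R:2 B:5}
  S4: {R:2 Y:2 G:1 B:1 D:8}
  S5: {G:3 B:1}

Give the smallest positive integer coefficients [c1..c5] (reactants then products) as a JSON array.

Coefficients: [4, 6, 2, 1, 5]

R: 4·3 = 12 | 6·1+2·2+1·2+5·0 = 12
Y: 4·8 = 32 | 6·5+2·0+1·2+5·0 = 32
G: 4·7 = 28 | 6·2+2·0+1·1+5·3 = 28
B: 4·7 = 28 | 6·2+2·5+1·1+5·1 = 28
D: 4·8 = 32 | 6·4+2·0+1·8+5·0 = 32
gcd(4,6,2,1,5) = 1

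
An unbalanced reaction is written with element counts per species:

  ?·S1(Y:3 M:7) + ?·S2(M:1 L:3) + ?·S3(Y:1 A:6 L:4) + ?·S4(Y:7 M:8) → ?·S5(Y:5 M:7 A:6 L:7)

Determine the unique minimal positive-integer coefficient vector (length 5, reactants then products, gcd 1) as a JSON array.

Y: 2·3+5·0+5·1+2·7 = 25 | 5·5 = 25
M: 2·7+5·1+5·0+2·8 = 35 | 5·7 = 35
A: 2·0+5·0+5·6+2·0 = 30 | 5·6 = 30
L: 2·0+5·3+5·4+2·0 = 35 | 5·7 = 35
gcd(2,5,5,2,5) = 1

Coefficients: [2, 5, 5, 2, 5]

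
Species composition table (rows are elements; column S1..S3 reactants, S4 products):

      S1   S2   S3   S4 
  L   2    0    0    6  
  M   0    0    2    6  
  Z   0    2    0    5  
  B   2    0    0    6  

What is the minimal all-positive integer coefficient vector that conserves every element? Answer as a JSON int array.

L: 6·2+5·0+6·0 = 12 | 2·6 = 12
M: 6·0+5·0+6·2 = 12 | 2·6 = 12
Z: 6·0+5·2+6·0 = 10 | 2·5 = 10
B: 6·2+5·0+6·0 = 12 | 2·6 = 12
gcd(6,5,6,2) = 1

Coefficients: [6, 5, 6, 2]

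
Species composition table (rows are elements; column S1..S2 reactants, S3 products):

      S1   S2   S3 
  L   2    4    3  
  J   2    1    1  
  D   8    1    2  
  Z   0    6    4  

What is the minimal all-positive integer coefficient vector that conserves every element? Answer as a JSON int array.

L: 1·2+4·4 = 18 | 6·3 = 18
J: 1·2+4·1 = 6 | 6·1 = 6
D: 1·8+4·1 = 12 | 6·2 = 12
Z: 1·0+4·6 = 24 | 6·4 = 24
gcd(1,4,6) = 1

Coefficients: [1, 4, 6]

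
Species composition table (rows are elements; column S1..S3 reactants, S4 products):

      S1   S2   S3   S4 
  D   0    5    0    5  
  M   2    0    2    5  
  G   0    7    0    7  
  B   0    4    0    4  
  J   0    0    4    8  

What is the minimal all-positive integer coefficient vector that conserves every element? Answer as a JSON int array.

Coefficients: [1, 2, 4, 2]

D: 1·0+2·5+4·0 = 10 | 2·5 = 10
M: 1·2+2·0+4·2 = 10 | 2·5 = 10
G: 1·0+2·7+4·0 = 14 | 2·7 = 14
B: 1·0+2·4+4·0 = 8 | 2·4 = 8
J: 1·0+2·0+4·4 = 16 | 2·8 = 16
gcd(1,2,4,2) = 1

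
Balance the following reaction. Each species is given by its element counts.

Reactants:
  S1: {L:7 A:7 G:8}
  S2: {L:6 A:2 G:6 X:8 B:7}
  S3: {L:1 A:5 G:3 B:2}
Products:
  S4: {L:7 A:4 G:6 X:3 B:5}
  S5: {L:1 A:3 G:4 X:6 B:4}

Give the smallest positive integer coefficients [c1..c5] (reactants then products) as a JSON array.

Coefficients: [1, 6, 4, 6, 5]

L: 1·7+6·6+4·1 = 47 | 6·7+5·1 = 47
A: 1·7+6·2+4·5 = 39 | 6·4+5·3 = 39
G: 1·8+6·6+4·3 = 56 | 6·6+5·4 = 56
X: 1·0+6·8+4·0 = 48 | 6·3+5·6 = 48
B: 1·0+6·7+4·2 = 50 | 6·5+5·4 = 50
gcd(1,6,4,6,5) = 1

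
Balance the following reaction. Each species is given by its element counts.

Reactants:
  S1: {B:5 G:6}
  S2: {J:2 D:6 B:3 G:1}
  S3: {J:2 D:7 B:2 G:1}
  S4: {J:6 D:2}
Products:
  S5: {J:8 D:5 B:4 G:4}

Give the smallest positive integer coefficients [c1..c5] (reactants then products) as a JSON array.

Coefficients: [3, 1, 1, 6, 5]

J: 3·0+1·2+1·2+6·6 = 40 | 5·8 = 40
D: 3·0+1·6+1·7+6·2 = 25 | 5·5 = 25
B: 3·5+1·3+1·2+6·0 = 20 | 5·4 = 20
G: 3·6+1·1+1·1+6·0 = 20 | 5·4 = 20
gcd(3,1,1,6,5) = 1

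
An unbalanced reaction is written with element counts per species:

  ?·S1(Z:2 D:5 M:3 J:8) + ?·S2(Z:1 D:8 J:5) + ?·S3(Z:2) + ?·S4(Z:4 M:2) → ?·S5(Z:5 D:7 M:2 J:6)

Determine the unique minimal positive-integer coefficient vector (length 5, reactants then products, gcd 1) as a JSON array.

Z: 2·2+4·1+5·2+3·4 = 30 | 6·5 = 30
D: 2·5+4·8+5·0+3·0 = 42 | 6·7 = 42
M: 2·3+4·0+5·0+3·2 = 12 | 6·2 = 12
J: 2·8+4·5+5·0+3·0 = 36 | 6·6 = 36
gcd(2,4,5,3,6) = 1

Coefficients: [2, 4, 5, 3, 6]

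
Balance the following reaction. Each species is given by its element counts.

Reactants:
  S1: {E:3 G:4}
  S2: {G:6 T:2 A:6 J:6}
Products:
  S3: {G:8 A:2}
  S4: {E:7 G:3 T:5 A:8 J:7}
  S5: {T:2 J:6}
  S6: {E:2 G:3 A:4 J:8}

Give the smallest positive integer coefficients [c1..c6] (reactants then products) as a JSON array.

E: 6·3+6·0 = 18 | 6·0+2·7+1·0+2·2 = 18
G: 6·4+6·6 = 60 | 6·8+2·3+1·0+2·3 = 60
T: 6·0+6·2 = 12 | 6·0+2·5+1·2+2·0 = 12
A: 6·0+6·6 = 36 | 6·2+2·8+1·0+2·4 = 36
J: 6·0+6·6 = 36 | 6·0+2·7+1·6+2·8 = 36
gcd(6,6,6,2,1,2) = 1

Coefficients: [6, 6, 6, 2, 1, 2]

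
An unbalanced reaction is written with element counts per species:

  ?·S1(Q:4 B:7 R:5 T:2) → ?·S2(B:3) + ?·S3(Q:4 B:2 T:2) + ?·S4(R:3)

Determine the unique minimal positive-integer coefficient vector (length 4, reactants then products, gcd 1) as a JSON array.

Coefficients: [3, 5, 3, 5]

Q: 3·4 = 12 | 5·0+3·4+5·0 = 12
B: 3·7 = 21 | 5·3+3·2+5·0 = 21
R: 3·5 = 15 | 5·0+3·0+5·3 = 15
T: 3·2 = 6 | 5·0+3·2+5·0 = 6
gcd(3,5,3,5) = 1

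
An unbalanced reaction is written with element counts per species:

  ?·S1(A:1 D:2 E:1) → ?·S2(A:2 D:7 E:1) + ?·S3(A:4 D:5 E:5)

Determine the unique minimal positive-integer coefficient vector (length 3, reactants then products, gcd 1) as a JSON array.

Coefficients: [6, 1, 1]

A: 6·1 = 6 | 1·2+1·4 = 6
D: 6·2 = 12 | 1·7+1·5 = 12
E: 6·1 = 6 | 1·1+1·5 = 6
gcd(6,1,1) = 1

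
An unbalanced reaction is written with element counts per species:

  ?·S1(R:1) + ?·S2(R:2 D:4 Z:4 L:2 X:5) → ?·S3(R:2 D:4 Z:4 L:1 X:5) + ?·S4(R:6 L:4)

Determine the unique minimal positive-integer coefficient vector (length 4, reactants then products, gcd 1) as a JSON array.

Coefficients: [6, 4, 4, 1]

R: 6·1+4·2 = 14 | 4·2+1·6 = 14
D: 6·0+4·4 = 16 | 4·4+1·0 = 16
Z: 6·0+4·4 = 16 | 4·4+1·0 = 16
L: 6·0+4·2 = 8 | 4·1+1·4 = 8
X: 6·0+4·5 = 20 | 4·5+1·0 = 20
gcd(6,4,4,1) = 1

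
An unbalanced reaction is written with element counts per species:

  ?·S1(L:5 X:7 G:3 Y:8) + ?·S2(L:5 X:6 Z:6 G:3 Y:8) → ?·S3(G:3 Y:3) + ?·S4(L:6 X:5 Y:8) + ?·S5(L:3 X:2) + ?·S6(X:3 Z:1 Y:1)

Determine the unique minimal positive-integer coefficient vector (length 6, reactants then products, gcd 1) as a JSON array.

L: 5·5+1·5 = 30 | 6·0+3·6+4·3+6·0 = 30
X: 5·7+1·6 = 41 | 6·0+3·5+4·2+6·3 = 41
Z: 5·0+1·6 = 6 | 6·0+3·0+4·0+6·1 = 6
G: 5·3+1·3 = 18 | 6·3+3·0+4·0+6·0 = 18
Y: 5·8+1·8 = 48 | 6·3+3·8+4·0+6·1 = 48
gcd(5,1,6,3,4,6) = 1

Coefficients: [5, 1, 6, 3, 4, 6]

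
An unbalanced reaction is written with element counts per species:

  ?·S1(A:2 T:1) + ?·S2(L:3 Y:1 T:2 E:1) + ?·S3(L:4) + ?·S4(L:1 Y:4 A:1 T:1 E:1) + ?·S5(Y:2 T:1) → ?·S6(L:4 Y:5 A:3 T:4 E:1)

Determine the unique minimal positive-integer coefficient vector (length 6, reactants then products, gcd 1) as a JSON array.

Coefficients: [5, 2, 2, 2, 5, 4]

L: 5·0+2·3+2·4+2·1+5·0 = 16 | 4·4 = 16
Y: 5·0+2·1+2·0+2·4+5·2 = 20 | 4·5 = 20
A: 5·2+2·0+2·0+2·1+5·0 = 12 | 4·3 = 12
T: 5·1+2·2+2·0+2·1+5·1 = 16 | 4·4 = 16
E: 5·0+2·1+2·0+2·1+5·0 = 4 | 4·1 = 4
gcd(5,2,2,2,5,4) = 1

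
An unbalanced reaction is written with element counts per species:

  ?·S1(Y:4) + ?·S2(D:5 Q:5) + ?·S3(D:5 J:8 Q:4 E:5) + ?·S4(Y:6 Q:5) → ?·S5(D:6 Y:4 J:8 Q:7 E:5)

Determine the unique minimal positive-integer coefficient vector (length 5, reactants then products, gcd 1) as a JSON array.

D: 2·0+1·5+5·5+2·0 = 30 | 5·6 = 30
Y: 2·4+1·0+5·0+2·6 = 20 | 5·4 = 20
J: 2·0+1·0+5·8+2·0 = 40 | 5·8 = 40
Q: 2·0+1·5+5·4+2·5 = 35 | 5·7 = 35
E: 2·0+1·0+5·5+2·0 = 25 | 5·5 = 25
gcd(2,1,5,2,5) = 1

Coefficients: [2, 1, 5, 2, 5]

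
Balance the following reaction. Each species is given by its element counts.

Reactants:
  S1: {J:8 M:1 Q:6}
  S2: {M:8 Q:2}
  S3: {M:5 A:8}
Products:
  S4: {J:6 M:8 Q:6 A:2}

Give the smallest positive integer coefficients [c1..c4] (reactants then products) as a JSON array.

J: 3·8+3·0+1·0 = 24 | 4·6 = 24
M: 3·1+3·8+1·5 = 32 | 4·8 = 32
Q: 3·6+3·2+1·0 = 24 | 4·6 = 24
A: 3·0+3·0+1·8 = 8 | 4·2 = 8
gcd(3,3,1,4) = 1

Coefficients: [3, 3, 1, 4]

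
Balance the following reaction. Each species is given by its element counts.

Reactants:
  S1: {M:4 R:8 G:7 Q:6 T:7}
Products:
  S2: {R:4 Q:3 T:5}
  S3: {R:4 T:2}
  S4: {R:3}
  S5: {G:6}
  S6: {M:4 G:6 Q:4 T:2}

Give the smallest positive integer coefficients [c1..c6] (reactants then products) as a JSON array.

M: 6·4 = 24 | 4·0+5·0+4·0+1·0+6·4 = 24
R: 6·8 = 48 | 4·4+5·4+4·3+1·0+6·0 = 48
G: 6·7 = 42 | 4·0+5·0+4·0+1·6+6·6 = 42
Q: 6·6 = 36 | 4·3+5·0+4·0+1·0+6·4 = 36
T: 6·7 = 42 | 4·5+5·2+4·0+1·0+6·2 = 42
gcd(6,4,5,4,1,6) = 1

Coefficients: [6, 4, 5, 4, 1, 6]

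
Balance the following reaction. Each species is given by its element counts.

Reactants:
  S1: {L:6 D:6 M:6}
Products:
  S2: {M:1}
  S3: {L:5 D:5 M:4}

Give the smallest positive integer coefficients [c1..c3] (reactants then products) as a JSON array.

L: 5·6 = 30 | 6·0+6·5 = 30
D: 5·6 = 30 | 6·0+6·5 = 30
M: 5·6 = 30 | 6·1+6·4 = 30
gcd(5,6,6) = 1

Coefficients: [5, 6, 6]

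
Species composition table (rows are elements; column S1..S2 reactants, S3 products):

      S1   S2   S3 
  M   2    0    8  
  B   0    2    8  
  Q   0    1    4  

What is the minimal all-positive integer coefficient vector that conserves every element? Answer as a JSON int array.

M: 4·2+4·0 = 8 | 1·8 = 8
B: 4·0+4·2 = 8 | 1·8 = 8
Q: 4·0+4·1 = 4 | 1·4 = 4
gcd(4,4,1) = 1

Coefficients: [4, 4, 1]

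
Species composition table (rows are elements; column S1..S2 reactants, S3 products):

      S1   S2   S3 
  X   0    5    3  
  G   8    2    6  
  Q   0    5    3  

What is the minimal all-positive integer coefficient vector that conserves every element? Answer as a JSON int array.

Coefficients: [3, 3, 5]

X: 3·0+3·5 = 15 | 5·3 = 15
G: 3·8+3·2 = 30 | 5·6 = 30
Q: 3·0+3·5 = 15 | 5·3 = 15
gcd(3,3,5) = 1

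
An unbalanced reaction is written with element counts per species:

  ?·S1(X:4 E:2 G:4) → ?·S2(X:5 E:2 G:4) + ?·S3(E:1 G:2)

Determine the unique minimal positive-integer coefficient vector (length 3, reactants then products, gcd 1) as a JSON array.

Coefficients: [5, 4, 2]

X: 5·4 = 20 | 4·5+2·0 = 20
E: 5·2 = 10 | 4·2+2·1 = 10
G: 5·4 = 20 | 4·4+2·2 = 20
gcd(5,4,2) = 1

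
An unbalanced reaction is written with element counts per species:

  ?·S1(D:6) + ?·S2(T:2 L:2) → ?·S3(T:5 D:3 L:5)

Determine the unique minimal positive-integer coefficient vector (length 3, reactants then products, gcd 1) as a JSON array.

Coefficients: [1, 5, 2]

T: 1·0+5·2 = 10 | 2·5 = 10
D: 1·6+5·0 = 6 | 2·3 = 6
L: 1·0+5·2 = 10 | 2·5 = 10
gcd(1,5,2) = 1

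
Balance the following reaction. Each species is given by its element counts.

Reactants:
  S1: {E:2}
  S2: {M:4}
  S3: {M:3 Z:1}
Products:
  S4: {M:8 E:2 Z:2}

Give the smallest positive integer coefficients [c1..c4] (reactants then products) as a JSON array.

M: 2·0+1·4+4·3 = 16 | 2·8 = 16
E: 2·2+1·0+4·0 = 4 | 2·2 = 4
Z: 2·0+1·0+4·1 = 4 | 2·2 = 4
gcd(2,1,4,2) = 1

Coefficients: [2, 1, 4, 2]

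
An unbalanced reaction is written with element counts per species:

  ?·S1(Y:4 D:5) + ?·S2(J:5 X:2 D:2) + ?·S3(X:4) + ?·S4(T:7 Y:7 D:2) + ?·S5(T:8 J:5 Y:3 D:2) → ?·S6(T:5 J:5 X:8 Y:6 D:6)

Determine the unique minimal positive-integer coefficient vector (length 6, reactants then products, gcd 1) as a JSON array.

Coefficients: [2, 2, 5, 1, 1, 3]

T: 2·0+2·0+5·0+1·7+1·8 = 15 | 3·5 = 15
J: 2·0+2·5+5·0+1·0+1·5 = 15 | 3·5 = 15
X: 2·0+2·2+5·4+1·0+1·0 = 24 | 3·8 = 24
Y: 2·4+2·0+5·0+1·7+1·3 = 18 | 3·6 = 18
D: 2·5+2·2+5·0+1·2+1·2 = 18 | 3·6 = 18
gcd(2,2,5,1,1,3) = 1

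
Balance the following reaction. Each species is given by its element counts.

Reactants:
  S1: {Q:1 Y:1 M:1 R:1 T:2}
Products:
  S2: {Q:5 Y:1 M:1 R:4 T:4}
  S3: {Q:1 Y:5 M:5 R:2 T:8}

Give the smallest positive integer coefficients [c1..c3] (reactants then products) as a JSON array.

Q: 6·1 = 6 | 1·5+1·1 = 6
Y: 6·1 = 6 | 1·1+1·5 = 6
M: 6·1 = 6 | 1·1+1·5 = 6
R: 6·1 = 6 | 1·4+1·2 = 6
T: 6·2 = 12 | 1·4+1·8 = 12
gcd(6,1,1) = 1

Coefficients: [6, 1, 1]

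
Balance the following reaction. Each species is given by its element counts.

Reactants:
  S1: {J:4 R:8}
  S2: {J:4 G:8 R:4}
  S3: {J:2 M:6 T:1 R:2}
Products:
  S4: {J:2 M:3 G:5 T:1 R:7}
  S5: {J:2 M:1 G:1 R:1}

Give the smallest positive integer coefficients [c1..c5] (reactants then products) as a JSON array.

J: 1·4+2·4+2·2 = 16 | 2·2+6·2 = 16
M: 1·0+2·0+2·6 = 12 | 2·3+6·1 = 12
G: 1·0+2·8+2·0 = 16 | 2·5+6·1 = 16
T: 1·0+2·0+2·1 = 2 | 2·1+6·0 = 2
R: 1·8+2·4+2·2 = 20 | 2·7+6·1 = 20
gcd(1,2,2,2,6) = 1

Coefficients: [1, 2, 2, 2, 6]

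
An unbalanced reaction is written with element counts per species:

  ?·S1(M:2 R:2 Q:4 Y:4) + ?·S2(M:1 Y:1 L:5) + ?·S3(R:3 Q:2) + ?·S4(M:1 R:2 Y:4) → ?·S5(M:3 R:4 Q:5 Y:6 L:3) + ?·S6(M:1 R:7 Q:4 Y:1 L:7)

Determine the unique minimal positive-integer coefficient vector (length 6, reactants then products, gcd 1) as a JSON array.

Coefficients: [6, 5, 5, 2, 6, 1]

M: 6·2+5·1+5·0+2·1 = 19 | 6·3+1·1 = 19
R: 6·2+5·0+5·3+2·2 = 31 | 6·4+1·7 = 31
Q: 6·4+5·0+5·2+2·0 = 34 | 6·5+1·4 = 34
Y: 6·4+5·1+5·0+2·4 = 37 | 6·6+1·1 = 37
L: 6·0+5·5+5·0+2·0 = 25 | 6·3+1·7 = 25
gcd(6,5,5,2,6,1) = 1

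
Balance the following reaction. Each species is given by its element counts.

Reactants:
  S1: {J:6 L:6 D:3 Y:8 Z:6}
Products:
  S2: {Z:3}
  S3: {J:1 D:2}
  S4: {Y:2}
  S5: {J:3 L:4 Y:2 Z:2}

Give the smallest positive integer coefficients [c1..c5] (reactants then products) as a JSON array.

Coefficients: [2, 2, 3, 5, 3]

J: 2·6 = 12 | 2·0+3·1+5·0+3·3 = 12
L: 2·6 = 12 | 2·0+3·0+5·0+3·4 = 12
D: 2·3 = 6 | 2·0+3·2+5·0+3·0 = 6
Y: 2·8 = 16 | 2·0+3·0+5·2+3·2 = 16
Z: 2·6 = 12 | 2·3+3·0+5·0+3·2 = 12
gcd(2,2,3,5,3) = 1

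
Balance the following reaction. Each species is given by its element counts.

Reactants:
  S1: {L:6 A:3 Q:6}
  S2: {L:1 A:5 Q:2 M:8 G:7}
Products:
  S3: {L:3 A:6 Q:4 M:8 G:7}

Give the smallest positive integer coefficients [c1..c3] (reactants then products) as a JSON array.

Coefficients: [1, 3, 3]

L: 1·6+3·1 = 9 | 3·3 = 9
A: 1·3+3·5 = 18 | 3·6 = 18
Q: 1·6+3·2 = 12 | 3·4 = 12
M: 1·0+3·8 = 24 | 3·8 = 24
G: 1·0+3·7 = 21 | 3·7 = 21
gcd(1,3,3) = 1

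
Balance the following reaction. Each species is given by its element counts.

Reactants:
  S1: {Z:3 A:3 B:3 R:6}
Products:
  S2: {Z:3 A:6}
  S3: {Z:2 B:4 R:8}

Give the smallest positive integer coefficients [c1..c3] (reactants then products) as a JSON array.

Z: 4·3 = 12 | 2·3+3·2 = 12
A: 4·3 = 12 | 2·6+3·0 = 12
B: 4·3 = 12 | 2·0+3·4 = 12
R: 4·6 = 24 | 2·0+3·8 = 24
gcd(4,2,3) = 1

Coefficients: [4, 2, 3]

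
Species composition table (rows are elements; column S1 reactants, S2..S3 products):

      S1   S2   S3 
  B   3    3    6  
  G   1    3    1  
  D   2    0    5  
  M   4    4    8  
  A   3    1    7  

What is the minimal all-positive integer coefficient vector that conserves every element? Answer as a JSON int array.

B: 5·3 = 15 | 1·3+2·6 = 15
G: 5·1 = 5 | 1·3+2·1 = 5
D: 5·2 = 10 | 1·0+2·5 = 10
M: 5·4 = 20 | 1·4+2·8 = 20
A: 5·3 = 15 | 1·1+2·7 = 15
gcd(5,1,2) = 1

Coefficients: [5, 1, 2]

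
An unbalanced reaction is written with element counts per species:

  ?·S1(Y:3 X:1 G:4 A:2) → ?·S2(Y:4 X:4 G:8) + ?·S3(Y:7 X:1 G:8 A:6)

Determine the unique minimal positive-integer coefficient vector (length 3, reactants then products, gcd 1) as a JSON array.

Y: 6·3 = 18 | 1·4+2·7 = 18
X: 6·1 = 6 | 1·4+2·1 = 6
G: 6·4 = 24 | 1·8+2·8 = 24
A: 6·2 = 12 | 1·0+2·6 = 12
gcd(6,1,2) = 1

Coefficients: [6, 1, 2]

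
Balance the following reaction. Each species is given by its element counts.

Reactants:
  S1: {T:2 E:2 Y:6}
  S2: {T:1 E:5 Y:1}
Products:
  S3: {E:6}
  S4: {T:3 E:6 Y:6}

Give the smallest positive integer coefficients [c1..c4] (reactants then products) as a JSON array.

Coefficients: [3, 6, 2, 4]

T: 3·2+6·1 = 12 | 2·0+4·3 = 12
E: 3·2+6·5 = 36 | 2·6+4·6 = 36
Y: 3·6+6·1 = 24 | 2·0+4·6 = 24
gcd(3,6,2,4) = 1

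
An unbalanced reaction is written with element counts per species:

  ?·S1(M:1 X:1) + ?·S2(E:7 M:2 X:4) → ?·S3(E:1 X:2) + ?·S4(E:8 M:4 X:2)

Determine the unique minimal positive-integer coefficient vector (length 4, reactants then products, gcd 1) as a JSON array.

E: 2·0+3·7 = 21 | 5·1+2·8 = 21
M: 2·1+3·2 = 8 | 5·0+2·4 = 8
X: 2·1+3·4 = 14 | 5·2+2·2 = 14
gcd(2,3,5,2) = 1

Coefficients: [2, 3, 5, 2]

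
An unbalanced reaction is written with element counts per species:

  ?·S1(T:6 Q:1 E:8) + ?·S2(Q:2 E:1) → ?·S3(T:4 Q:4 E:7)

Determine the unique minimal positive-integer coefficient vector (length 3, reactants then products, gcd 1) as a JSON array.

T: 2·6+5·0 = 12 | 3·4 = 12
Q: 2·1+5·2 = 12 | 3·4 = 12
E: 2·8+5·1 = 21 | 3·7 = 21
gcd(2,5,3) = 1

Coefficients: [2, 5, 3]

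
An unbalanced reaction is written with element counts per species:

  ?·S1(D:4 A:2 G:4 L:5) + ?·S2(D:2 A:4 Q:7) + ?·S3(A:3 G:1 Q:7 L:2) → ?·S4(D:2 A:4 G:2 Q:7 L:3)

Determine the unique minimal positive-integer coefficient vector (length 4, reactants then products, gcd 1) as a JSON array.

D: 1·4+1·2+2·0 = 6 | 3·2 = 6
A: 1·2+1·4+2·3 = 12 | 3·4 = 12
G: 1·4+1·0+2·1 = 6 | 3·2 = 6
Q: 1·0+1·7+2·7 = 21 | 3·7 = 21
L: 1·5+1·0+2·2 = 9 | 3·3 = 9
gcd(1,1,2,3) = 1

Coefficients: [1, 1, 2, 3]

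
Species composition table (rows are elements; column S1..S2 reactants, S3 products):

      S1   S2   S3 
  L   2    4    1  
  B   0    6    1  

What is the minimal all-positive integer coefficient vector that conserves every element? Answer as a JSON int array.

L: 1·2+1·4 = 6 | 6·1 = 6
B: 1·0+1·6 = 6 | 6·1 = 6
gcd(1,1,6) = 1

Coefficients: [1, 1, 6]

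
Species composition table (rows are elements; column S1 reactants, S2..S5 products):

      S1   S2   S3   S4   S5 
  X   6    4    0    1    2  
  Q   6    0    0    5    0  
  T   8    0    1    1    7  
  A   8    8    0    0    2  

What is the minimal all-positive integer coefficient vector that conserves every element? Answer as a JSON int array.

X: 5·6 = 30 | 4·4+6·0+6·1+4·2 = 30
Q: 5·6 = 30 | 4·0+6·0+6·5+4·0 = 30
T: 5·8 = 40 | 4·0+6·1+6·1+4·7 = 40
A: 5·8 = 40 | 4·8+6·0+6·0+4·2 = 40
gcd(5,4,6,6,4) = 1

Coefficients: [5, 4, 6, 6, 4]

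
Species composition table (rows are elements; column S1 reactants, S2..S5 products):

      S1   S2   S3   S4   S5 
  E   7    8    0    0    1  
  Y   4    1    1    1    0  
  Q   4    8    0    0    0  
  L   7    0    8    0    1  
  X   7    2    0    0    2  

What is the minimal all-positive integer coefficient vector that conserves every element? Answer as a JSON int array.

Coefficients: [2, 1, 1, 6, 6]

E: 2·7 = 14 | 1·8+1·0+6·0+6·1 = 14
Y: 2·4 = 8 | 1·1+1·1+6·1+6·0 = 8
Q: 2·4 = 8 | 1·8+1·0+6·0+6·0 = 8
L: 2·7 = 14 | 1·0+1·8+6·0+6·1 = 14
X: 2·7 = 14 | 1·2+1·0+6·0+6·2 = 14
gcd(2,1,1,6,6) = 1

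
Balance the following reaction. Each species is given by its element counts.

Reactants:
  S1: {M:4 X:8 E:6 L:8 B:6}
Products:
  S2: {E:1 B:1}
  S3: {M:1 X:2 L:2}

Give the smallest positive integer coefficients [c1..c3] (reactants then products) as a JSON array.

Coefficients: [1, 6, 4]

M: 1·4 = 4 | 6·0+4·1 = 4
X: 1·8 = 8 | 6·0+4·2 = 8
E: 1·6 = 6 | 6·1+4·0 = 6
L: 1·8 = 8 | 6·0+4·2 = 8
B: 1·6 = 6 | 6·1+4·0 = 6
gcd(1,6,4) = 1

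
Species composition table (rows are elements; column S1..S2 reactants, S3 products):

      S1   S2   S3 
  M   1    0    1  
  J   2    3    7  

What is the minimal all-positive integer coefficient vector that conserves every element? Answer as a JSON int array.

Coefficients: [3, 5, 3]

M: 3·1+5·0 = 3 | 3·1 = 3
J: 3·2+5·3 = 21 | 3·7 = 21
gcd(3,5,3) = 1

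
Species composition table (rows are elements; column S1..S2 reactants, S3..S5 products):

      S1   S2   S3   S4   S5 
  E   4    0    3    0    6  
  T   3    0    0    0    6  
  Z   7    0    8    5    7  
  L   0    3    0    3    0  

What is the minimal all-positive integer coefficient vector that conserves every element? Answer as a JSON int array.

Coefficients: [6, 1, 2, 1, 3]

E: 6·4+1·0 = 24 | 2·3+1·0+3·6 = 24
T: 6·3+1·0 = 18 | 2·0+1·0+3·6 = 18
Z: 6·7+1·0 = 42 | 2·8+1·5+3·7 = 42
L: 6·0+1·3 = 3 | 2·0+1·3+3·0 = 3
gcd(6,1,2,1,3) = 1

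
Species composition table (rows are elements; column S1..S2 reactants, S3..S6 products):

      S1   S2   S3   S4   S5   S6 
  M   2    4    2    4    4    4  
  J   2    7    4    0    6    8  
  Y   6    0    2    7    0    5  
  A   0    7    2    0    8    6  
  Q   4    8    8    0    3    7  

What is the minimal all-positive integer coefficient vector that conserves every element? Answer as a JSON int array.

M: 4·2+6·4 = 32 | 6·2+1·4+3·4+1·4 = 32
J: 4·2+6·7 = 50 | 6·4+1·0+3·6+1·8 = 50
Y: 4·6+6·0 = 24 | 6·2+1·7+3·0+1·5 = 24
A: 4·0+6·7 = 42 | 6·2+1·0+3·8+1·6 = 42
Q: 4·4+6·8 = 64 | 6·8+1·0+3·3+1·7 = 64
gcd(4,6,6,1,3,1) = 1

Coefficients: [4, 6, 6, 1, 3, 1]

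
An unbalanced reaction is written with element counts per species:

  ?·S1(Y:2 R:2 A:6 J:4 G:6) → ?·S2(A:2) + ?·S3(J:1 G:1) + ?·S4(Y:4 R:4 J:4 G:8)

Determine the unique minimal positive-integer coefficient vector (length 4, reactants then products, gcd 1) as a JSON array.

Coefficients: [2, 6, 4, 1]

Y: 2·2 = 4 | 6·0+4·0+1·4 = 4
R: 2·2 = 4 | 6·0+4·0+1·4 = 4
A: 2·6 = 12 | 6·2+4·0+1·0 = 12
J: 2·4 = 8 | 6·0+4·1+1·4 = 8
G: 2·6 = 12 | 6·0+4·1+1·8 = 12
gcd(2,6,4,1) = 1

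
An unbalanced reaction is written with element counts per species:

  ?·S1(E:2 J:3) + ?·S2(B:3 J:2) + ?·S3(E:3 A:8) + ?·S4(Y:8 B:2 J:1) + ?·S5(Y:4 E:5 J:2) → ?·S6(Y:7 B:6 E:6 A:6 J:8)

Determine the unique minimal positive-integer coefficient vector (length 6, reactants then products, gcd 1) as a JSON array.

Coefficients: [5, 6, 3, 3, 1, 4]

Y: 5·0+6·0+3·0+3·8+1·4 = 28 | 4·7 = 28
B: 5·0+6·3+3·0+3·2+1·0 = 24 | 4·6 = 24
E: 5·2+6·0+3·3+3·0+1·5 = 24 | 4·6 = 24
A: 5·0+6·0+3·8+3·0+1·0 = 24 | 4·6 = 24
J: 5·3+6·2+3·0+3·1+1·2 = 32 | 4·8 = 32
gcd(5,6,3,3,1,4) = 1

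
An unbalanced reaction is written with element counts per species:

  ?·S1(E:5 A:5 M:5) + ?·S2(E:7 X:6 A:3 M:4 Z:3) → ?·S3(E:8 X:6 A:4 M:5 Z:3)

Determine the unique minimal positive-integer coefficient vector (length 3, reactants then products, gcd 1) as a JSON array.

Coefficients: [1, 5, 5]

E: 1·5+5·7 = 40 | 5·8 = 40
X: 1·0+5·6 = 30 | 5·6 = 30
A: 1·5+5·3 = 20 | 5·4 = 20
M: 1·5+5·4 = 25 | 5·5 = 25
Z: 1·0+5·3 = 15 | 5·3 = 15
gcd(1,5,5) = 1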